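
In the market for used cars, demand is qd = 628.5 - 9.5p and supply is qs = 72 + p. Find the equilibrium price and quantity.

Set qd = qs: 628.5 - 9.5p = 72 + p.
556.5 = 10.5p, so p* = 53.
q* = 628.5 − 9.5(53) = 125.

p* = 53, q* = 125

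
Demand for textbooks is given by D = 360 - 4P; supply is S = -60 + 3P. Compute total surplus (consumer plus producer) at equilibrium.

Total surplus = 4200

Equilibrium: 360 - 4P = -60 + 3P gives P* = 60, Q* = 120.
Demand choke price: P = 90; supply starts at P = 20.
CS = ½(90 − 60)(120) = 1800; PS = ½(60 − 20)(120) = 2400.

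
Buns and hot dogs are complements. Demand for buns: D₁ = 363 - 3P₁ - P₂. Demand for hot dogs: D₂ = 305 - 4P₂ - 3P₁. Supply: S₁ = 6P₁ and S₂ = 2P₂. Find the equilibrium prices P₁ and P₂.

P₁ = 1873/51, P₂ = 552/17

Market 1: 363 - 3P₁ - P₂ = 6P₁ → 9P₁ + P₂ = 363.
Market 2: 6P₂ + 3P₁ = 305.
Eliminating P₂: 6×(1) − 1×(2) gives 51P₁ = 1873, so P₁ = 1873/51.
Back-substitute into (2): P₂ = (305 − 3×1873/51) / 6 = 552/17.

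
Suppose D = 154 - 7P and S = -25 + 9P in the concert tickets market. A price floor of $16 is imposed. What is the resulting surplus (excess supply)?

Equilibrium price would be P* = 11.1875, so the floor at 16 binds.
At P = 16: D = 42, S = 119.
Surplus = 119 − 42 = 77.

Surplus = 77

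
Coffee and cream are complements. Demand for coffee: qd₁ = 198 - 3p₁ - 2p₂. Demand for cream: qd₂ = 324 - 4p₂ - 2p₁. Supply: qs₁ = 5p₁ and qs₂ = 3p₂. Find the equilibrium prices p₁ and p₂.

Market 1: 198 - 3p₁ - 2p₂ = 5p₁ → 8p₁ + 2p₂ = 198.
Market 2: 7p₂ + 2p₁ = 324.
Eliminating p₂: 7×(1) − 2×(2) gives 52p₁ = 738, so p₁ = 369/26.
Back-substitute into (2): p₂ = (324 − 2×369/26) / 7 = 549/13.

p₁ = 369/26, p₂ = 549/13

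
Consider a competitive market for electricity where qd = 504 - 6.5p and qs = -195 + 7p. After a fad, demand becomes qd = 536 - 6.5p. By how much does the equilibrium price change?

Δp = 64/27

Original equilibrium: p* = 466/9, q* = 1507/9.
New equilibrium: 536 - 6.5p = -195 + 7p, so 731 = 13.5p and p' = 1462/27; q' = 536 − 6.5(1462/27) = 4969/27.
Change in price: 1462/27 − 466/9 = 64/27.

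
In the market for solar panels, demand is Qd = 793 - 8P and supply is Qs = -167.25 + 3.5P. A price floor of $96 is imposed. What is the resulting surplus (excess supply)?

Surplus = 143.75

Equilibrium price would be P* = 83.5, so the floor at 96 binds.
At P = 96: Qd = 25, Qs = 168.75.
Surplus = 168.75 − 25 = 143.75.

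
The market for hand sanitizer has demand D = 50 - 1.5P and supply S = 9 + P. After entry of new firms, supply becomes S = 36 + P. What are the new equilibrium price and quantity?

P' = 5.6, Q' = 41.6

Original equilibrium: P* = 16.4, Q* = 25.4.
New equilibrium: 50 - 1.5P = 36 + P, so 14 = 2.5P and P' = 5.6; Q' = 50 − 1.5(5.6) = 41.6.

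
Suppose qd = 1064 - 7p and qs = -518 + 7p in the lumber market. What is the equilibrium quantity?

Set qd = qs: 1064 - 7p = -518 + 7p.
1582 = 14p, so p* = 113.
q* = 1064 − 7(113) = 273.

q* = 273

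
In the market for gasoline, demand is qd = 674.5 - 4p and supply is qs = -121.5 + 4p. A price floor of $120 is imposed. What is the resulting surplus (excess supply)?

Equilibrium price would be p* = 99.5, so the floor at 120 binds.
At p = 120: qd = 194.5, qs = 358.5.
Surplus = 358.5 − 194.5 = 164.

Surplus = 164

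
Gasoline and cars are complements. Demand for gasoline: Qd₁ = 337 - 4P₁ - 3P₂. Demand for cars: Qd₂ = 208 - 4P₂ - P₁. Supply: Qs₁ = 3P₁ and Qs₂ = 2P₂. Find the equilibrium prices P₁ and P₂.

P₁ = 466/13, P₂ = 373/13

Market 1: 337 - 4P₁ - 3P₂ = 3P₁ → 7P₁ + 3P₂ = 337.
Market 2: 6P₂ + P₁ = 208.
Eliminating P₂: 6×(1) − 3×(2) gives 39P₁ = 1398, so P₁ = 466/13.
Back-substitute into (2): P₂ = (208 − 1×466/13) / 6 = 373/13.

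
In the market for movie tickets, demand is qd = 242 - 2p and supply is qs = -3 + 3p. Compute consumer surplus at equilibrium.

Consumer surplus = 5184

Equilibrium: 242 - 2p = -3 + 3p gives p* = 49, q* = 144.
Demand choke price (qd = 0): p = 121.
CS = ½(121 − 49)(144) = 5184.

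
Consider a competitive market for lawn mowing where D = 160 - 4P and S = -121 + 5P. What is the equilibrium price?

Set D = S: 160 - 4P = -121 + 5P.
281 = 9P, so P* = 281/9.
Q* = 160 − 4(281/9) = 316/9.

P* = 281/9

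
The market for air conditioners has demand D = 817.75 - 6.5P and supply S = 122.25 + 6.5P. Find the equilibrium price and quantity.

P* = 53.5, Q* = 470

Set D = S: 817.75 - 6.5P = 122.25 + 6.5P.
695.5 = 13P, so P* = 53.5.
Q* = 817.75 − 6.5(53.5) = 470.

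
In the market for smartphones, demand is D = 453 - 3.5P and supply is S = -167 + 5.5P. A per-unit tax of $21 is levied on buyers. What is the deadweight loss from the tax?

Pre-tax equilibrium: P* = 620/9, Q* = 1907/9.
Tax on buyers shifts demand to D = 453 − 3.5(P + 21) = 379.5 - 3.5P.
379.5 - 3.5P = -167 + 5.5P gives seller price Ps = 1093/18; buyers pay Pb = 1093/18 + 21 = 1471/18.
New quantity: Q = 453 − 3.5(1471/18) = 6011/36.
DWL = ½ × 21 × (1907/9 − 6011/36) = 471.625.

Deadweight loss = 471.625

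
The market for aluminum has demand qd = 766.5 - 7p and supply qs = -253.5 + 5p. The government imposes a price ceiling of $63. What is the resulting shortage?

Shortage = 264

Equilibrium price would be p* = 85, so the ceiling at 63 binds.
At p = 63: qd = 766.5 − 7(63) = 325.5, qs = -253.5 + 5(63) = 61.5.
Shortage = 325.5 − 61.5 = 264.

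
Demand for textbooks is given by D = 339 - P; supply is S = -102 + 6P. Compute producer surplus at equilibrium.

Equilibrium: 339 - P = -102 + 6P gives P* = 63, Q* = 276.
Supply starts at P = 17 (where S = 0).
PS = ½(63 − 17)(276) = 6348.

Producer surplus = 6348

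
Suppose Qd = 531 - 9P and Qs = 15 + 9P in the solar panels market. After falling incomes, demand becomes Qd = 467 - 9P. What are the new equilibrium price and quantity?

P' = 226/9, Q' = 241

Original equilibrium: P* = 86/3, Q* = 273.
New equilibrium: 467 - 9P = 15 + 9P, so 452 = 18P and P' = 226/9; Q' = 467 − 9(226/9) = 241.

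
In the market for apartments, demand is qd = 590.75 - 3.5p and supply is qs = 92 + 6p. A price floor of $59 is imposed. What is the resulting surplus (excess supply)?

Surplus = 61.75

Equilibrium price would be p* = 52.5, so the floor at 59 binds.
At p = 59: qd = 384.25, qs = 446.
Surplus = 446 − 384.25 = 61.75.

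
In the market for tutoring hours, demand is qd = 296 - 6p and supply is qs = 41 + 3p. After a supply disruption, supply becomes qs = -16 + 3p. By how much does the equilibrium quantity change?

Original equilibrium: p* = 85/3, q* = 126.
New equilibrium: 296 - 6p = -16 + 3p, so 312 = 9p and p' = 104/3; q' = 296 − 6(104/3) = 88.
Change in quantity: 88 − 126 = -38.

Δq = -38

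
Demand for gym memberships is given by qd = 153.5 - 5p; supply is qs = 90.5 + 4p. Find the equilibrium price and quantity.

p* = 7, q* = 118.5

Set qd = qs: 153.5 - 5p = 90.5 + 4p.
63 = 9p, so p* = 7.
q* = 153.5 − 5(7) = 118.5.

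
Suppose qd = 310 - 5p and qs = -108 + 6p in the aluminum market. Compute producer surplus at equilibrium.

Equilibrium: 310 - 5p = -108 + 6p gives p* = 38, q* = 120.
Supply starts at p = 18 (where qs = 0).
PS = ½(38 − 18)(120) = 1200.

Producer surplus = 1200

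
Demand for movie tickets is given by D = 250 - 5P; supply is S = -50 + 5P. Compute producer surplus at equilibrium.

Producer surplus = 1000

Equilibrium: 250 - 5P = -50 + 5P gives P* = 30, Q* = 100.
Supply starts at P = 10 (where S = 0).
PS = ½(30 − 10)(100) = 1000.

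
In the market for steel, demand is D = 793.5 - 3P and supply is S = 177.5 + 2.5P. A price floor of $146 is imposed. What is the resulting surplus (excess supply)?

Surplus = 187

Equilibrium price would be P* = 112, so the floor at 146 binds.
At P = 146: D = 355.5, S = 542.5.
Surplus = 542.5 − 355.5 = 187.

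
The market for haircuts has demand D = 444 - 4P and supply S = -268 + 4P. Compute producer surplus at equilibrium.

Producer surplus = 968

Equilibrium: 444 - 4P = -268 + 4P gives P* = 89, Q* = 88.
Supply starts at P = 67 (where S = 0).
PS = ½(89 − 67)(88) = 968.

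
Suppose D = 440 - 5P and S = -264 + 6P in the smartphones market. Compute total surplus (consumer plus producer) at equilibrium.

Equilibrium: 440 - 5P = -264 + 6P gives P* = 64, Q* = 120.
Demand choke price: P = 88; supply starts at P = 44.
CS = ½(88 − 64)(120) = 1440; PS = ½(64 − 44)(120) = 1200.

Total surplus = 2640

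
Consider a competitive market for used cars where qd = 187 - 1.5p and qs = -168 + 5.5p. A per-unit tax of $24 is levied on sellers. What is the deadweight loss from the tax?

Deadweight loss = 2376/7

Pre-tax equilibrium: p* = 355/7, q* = 1553/14.
Tax on sellers shifts supply to qs = -168 + 5.5(p − 24) = -300 + 5.5p.
187 - 1.5p = -300 + 5.5p gives buyer price pb = 487/7; sellers receive ps = 487/7 − 24 = 319/7.
New quantity: q = 187 − 1.5(487/7) = 1157/14.
DWL = ½ × 24 × (1553/14 − 1157/14) = 2376/7.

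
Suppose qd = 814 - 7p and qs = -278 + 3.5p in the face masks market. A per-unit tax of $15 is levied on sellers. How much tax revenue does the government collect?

Pre-tax equilibrium: p* = 104, q* = 86.
Tax on sellers shifts supply to qs = -278 + 3.5(p − 15) = -330.5 + 3.5p.
814 - 7p = -330.5 + 3.5p gives buyer price pb = 109; sellers receive ps = 109 − 15 = 94.
New quantity: q = 814 − 7(109) = 51.
Revenue = 15 × 51 = 765.

Tax revenue = 765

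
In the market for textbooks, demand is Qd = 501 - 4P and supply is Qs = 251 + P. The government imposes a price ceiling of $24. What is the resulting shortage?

Equilibrium price would be P* = 50, so the ceiling at 24 binds.
At P = 24: Qd = 501 − 4(24) = 405, Qs = 251 + 1(24) = 275.
Shortage = 405 − 275 = 130.

Shortage = 130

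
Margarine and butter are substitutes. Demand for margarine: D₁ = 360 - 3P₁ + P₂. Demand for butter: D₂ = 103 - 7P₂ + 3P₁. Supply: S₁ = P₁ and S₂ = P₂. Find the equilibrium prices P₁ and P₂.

P₁ = 2983/29, P₂ = 1492/29

Market 1: 360 - 3P₁ + P₂ = P₁ → 4P₁ - P₂ = 360.
Market 2: 8P₂ - 3P₁ = 103.
Eliminating P₂: 8×(1) + 1×(2) gives 29P₁ = 2983, so P₁ = 2983/29.
Back-substitute into (2): P₂ = (103 + 3×2983/29) / 8 = 1492/29.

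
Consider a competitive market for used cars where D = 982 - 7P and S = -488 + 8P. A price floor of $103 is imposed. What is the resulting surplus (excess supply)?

Surplus = 75

Equilibrium price would be P* = 98, so the floor at 103 binds.
At P = 103: D = 261, S = 336.
Surplus = 336 − 261 = 75.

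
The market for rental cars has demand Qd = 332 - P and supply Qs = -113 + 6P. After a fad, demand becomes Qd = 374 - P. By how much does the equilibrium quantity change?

ΔQ = 36

Original equilibrium: P* = 445/7, Q* = 1879/7.
New equilibrium: 374 - P = -113 + 6P, so 487 = 7P and P' = 487/7; Q' = 374 − 1(487/7) = 2131/7.
Change in quantity: 2131/7 − 1879/7 = 36.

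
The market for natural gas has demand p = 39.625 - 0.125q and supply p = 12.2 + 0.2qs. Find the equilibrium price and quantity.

p* = 378/13, q* = 1097/13

Set the two price expressions equal: 39.625 - 0.125q = 12.2 + 0.2q.
27.425 = 0.325q, so q* = 1097/13.
p* = 39.625 − (0.125)(1097/13) = 378/13.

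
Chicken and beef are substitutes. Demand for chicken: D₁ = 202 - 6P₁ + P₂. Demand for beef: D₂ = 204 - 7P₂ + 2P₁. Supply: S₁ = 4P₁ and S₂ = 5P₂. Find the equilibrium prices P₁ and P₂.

P₁ = 1314/59, P₂ = 1222/59

Market 1: 202 - 6P₁ + P₂ = 4P₁ → 10P₁ - P₂ = 202.
Market 2: 12P₂ - 2P₁ = 204.
Eliminating P₂: 12×(1) + 1×(2) gives 118P₁ = 2628, so P₁ = 1314/59.
Back-substitute into (2): P₂ = (204 + 2×1314/59) / 12 = 1222/59.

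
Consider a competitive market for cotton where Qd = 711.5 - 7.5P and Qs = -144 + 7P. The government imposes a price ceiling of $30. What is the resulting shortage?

Equilibrium price would be P* = 59, so the ceiling at 30 binds.
At P = 30: Qd = 711.5 − 7.5(30) = 486.5, Qs = -144 + 7(30) = 66.
Shortage = 486.5 − 66 = 420.5.

Shortage = 420.5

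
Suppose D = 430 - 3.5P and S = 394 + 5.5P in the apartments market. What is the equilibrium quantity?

Set D = S: 430 - 3.5P = 394 + 5.5P.
36 = 9P, so P* = 4.
Q* = 430 − 3.5(4) = 416.

Q* = 416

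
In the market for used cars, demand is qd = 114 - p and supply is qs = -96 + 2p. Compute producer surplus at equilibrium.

Producer surplus = 484

Equilibrium: 114 - p = -96 + 2p gives p* = 70, q* = 44.
Supply starts at p = 48 (where qs = 0).
PS = ½(70 − 48)(44) = 484.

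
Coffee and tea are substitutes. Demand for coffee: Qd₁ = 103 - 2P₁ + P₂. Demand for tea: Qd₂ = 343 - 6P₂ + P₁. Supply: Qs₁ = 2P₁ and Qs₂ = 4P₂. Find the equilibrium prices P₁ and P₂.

P₁ = 1373/39, P₂ = 1475/39

Market 1: 103 - 2P₁ + P₂ = 2P₁ → 4P₁ - P₂ = 103.
Market 2: 10P₂ - P₁ = 343.
Eliminating P₂: 10×(1) + 1×(2) gives 39P₁ = 1373, so P₁ = 1373/39.
Back-substitute into (2): P₂ = (343 + 1×1373/39) / 10 = 1475/39.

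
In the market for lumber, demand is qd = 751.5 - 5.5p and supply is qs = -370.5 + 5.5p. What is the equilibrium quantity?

q* = 190.5

Set qd = qs: 751.5 - 5.5p = -370.5 + 5.5p.
1122 = 11p, so p* = 102.
q* = 751.5 − 5.5(102) = 190.5.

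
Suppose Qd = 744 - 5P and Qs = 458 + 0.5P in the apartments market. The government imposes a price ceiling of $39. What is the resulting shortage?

Equilibrium price would be P* = 52, so the ceiling at 39 binds.
At P = 39: Qd = 744 − 5(39) = 549, Qs = 458 + 0.5(39) = 477.5.
Shortage = 549 − 477.5 = 71.5.

Shortage = 71.5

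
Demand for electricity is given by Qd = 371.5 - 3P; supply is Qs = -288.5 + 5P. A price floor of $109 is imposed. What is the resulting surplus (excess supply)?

Equilibrium price would be P* = 82.5, so the floor at 109 binds.
At P = 109: Qd = 44.5, Qs = 256.5.
Surplus = 256.5 − 44.5 = 212.

Surplus = 212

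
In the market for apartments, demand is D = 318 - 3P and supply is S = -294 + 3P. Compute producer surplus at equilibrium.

Equilibrium: 318 - 3P = -294 + 3P gives P* = 102, Q* = 12.
Supply starts at P = 98 (where S = 0).
PS = ½(102 − 98)(12) = 24.

Producer surplus = 24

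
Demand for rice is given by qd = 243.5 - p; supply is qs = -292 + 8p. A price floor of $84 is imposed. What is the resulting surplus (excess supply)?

Equilibrium price would be p* = 59.5, so the floor at 84 binds.
At p = 84: qd = 159.5, qs = 380.
Surplus = 380 − 159.5 = 220.5.

Surplus = 220.5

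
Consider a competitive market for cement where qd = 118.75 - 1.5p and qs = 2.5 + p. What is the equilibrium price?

Set qd = qs: 118.75 - 1.5p = 2.5 + p.
116.25 = 2.5p, so p* = 46.5.
q* = 118.75 − 1.5(46.5) = 49.

p* = 46.5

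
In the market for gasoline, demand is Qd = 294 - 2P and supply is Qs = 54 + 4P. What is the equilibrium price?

P* = 40

Set Qd = Qs: 294 - 2P = 54 + 4P.
240 = 6P, so P* = 40.
Q* = 294 − 2(40) = 214.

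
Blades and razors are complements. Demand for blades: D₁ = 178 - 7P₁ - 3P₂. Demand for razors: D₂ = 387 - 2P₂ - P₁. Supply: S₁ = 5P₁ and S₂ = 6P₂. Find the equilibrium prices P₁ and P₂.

P₁ = 263/93, P₂ = 4466/93

Market 1: 178 - 7P₁ - 3P₂ = 5P₁ → 12P₁ + 3P₂ = 178.
Market 2: 8P₂ + P₁ = 387.
Eliminating P₂: 8×(1) − 3×(2) gives 93P₁ = 263, so P₁ = 263/93.
Back-substitute into (2): P₂ = (387 − 1×263/93) / 8 = 4466/93.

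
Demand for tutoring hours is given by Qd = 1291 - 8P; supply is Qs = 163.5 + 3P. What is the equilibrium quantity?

Set Qd = Qs: 1291 - 8P = 163.5 + 3P.
1127.5 = 11P, so P* = 102.5.
Q* = 1291 − 8(102.5) = 471.

Q* = 471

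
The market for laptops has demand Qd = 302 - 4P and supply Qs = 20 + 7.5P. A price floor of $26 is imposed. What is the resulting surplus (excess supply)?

Equilibrium price would be P* = 564/23, so the floor at 26 binds.
At P = 26: Qd = 198, Qs = 215.
Surplus = 215 − 198 = 17.

Surplus = 17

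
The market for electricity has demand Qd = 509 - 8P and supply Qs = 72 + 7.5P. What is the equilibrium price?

P* = 874/31

Set Qd = Qs: 509 - 8P = 72 + 7.5P.
437 = 15.5P, so P* = 874/31.
Q* = 509 − 8(874/31) = 8787/31.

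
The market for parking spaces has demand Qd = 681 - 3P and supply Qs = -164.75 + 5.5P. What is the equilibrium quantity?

Set Qd = Qs: 681 - 3P = -164.75 + 5.5P.
845.75 = 8.5P, so P* = 99.5.
Q* = 681 − 3(99.5) = 382.5.

Q* = 382.5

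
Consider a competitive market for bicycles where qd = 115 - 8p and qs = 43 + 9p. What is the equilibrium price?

Set qd = qs: 115 - 8p = 43 + 9p.
72 = 17p, so p* = 72/17.
q* = 115 − 8(72/17) = 1379/17.

p* = 72/17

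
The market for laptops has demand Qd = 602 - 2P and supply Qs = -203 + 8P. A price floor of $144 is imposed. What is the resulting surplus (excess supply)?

Surplus = 635

Equilibrium price would be P* = 80.5, so the floor at 144 binds.
At P = 144: Qd = 314, Qs = 949.
Surplus = 949 − 314 = 635.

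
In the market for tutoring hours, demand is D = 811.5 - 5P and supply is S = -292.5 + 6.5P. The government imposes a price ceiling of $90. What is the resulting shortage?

Equilibrium price would be P* = 96, so the ceiling at 90 binds.
At P = 90: D = 811.5 − 5(90) = 361.5, S = -292.5 + 6.5(90) = 292.5.
Shortage = 361.5 − 292.5 = 69.

Shortage = 69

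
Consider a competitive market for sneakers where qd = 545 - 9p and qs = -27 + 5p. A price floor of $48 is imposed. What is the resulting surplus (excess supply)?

Surplus = 100

Equilibrium price would be p* = 286/7, so the floor at 48 binds.
At p = 48: qd = 113, qs = 213.
Surplus = 213 − 113 = 100.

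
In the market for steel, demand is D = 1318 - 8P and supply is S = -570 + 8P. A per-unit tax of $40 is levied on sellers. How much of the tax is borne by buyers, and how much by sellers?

Buyers bear $20, sellers bear $20

Pre-tax equilibrium: P* = 118, Q* = 374.
Tax on sellers shifts supply to S = -570 + 8(P − 40) = -890 + 8P.
1318 - 8P = -890 + 8P gives buyer price Pb = 138; sellers receive Ps = 138 − 40 = 98.
New quantity: Q = 1318 − 8(138) = 214.
Buyer burden = 138 − 118 = 20; seller burden = 118 − 98 = 20.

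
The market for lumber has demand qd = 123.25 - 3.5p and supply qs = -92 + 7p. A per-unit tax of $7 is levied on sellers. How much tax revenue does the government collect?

Pre-tax equilibrium: p* = 20.5, q* = 51.5.
Tax on sellers shifts supply to qs = -92 + 7(p − 7) = -141 + 7p.
123.25 - 3.5p = -141 + 7p gives buyer price pb = 151/6; sellers receive ps = 151/6 − 7 = 109/6.
New quantity: q = 123.25 − 3.5(151/6) = 211/6.
Revenue = 7 × 211/6 = 1477/6.

Tax revenue = 1477/6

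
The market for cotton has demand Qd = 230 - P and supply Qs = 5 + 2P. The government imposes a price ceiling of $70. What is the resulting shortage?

Shortage = 15

Equilibrium price would be P* = 75, so the ceiling at 70 binds.
At P = 70: Qd = 230 − 1(70) = 160, Qs = 5 + 2(70) = 145.
Shortage = 160 − 145 = 15.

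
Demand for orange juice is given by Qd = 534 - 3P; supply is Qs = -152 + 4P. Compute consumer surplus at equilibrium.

Equilibrium: 534 - 3P = -152 + 4P gives P* = 98, Q* = 240.
Demand choke price (Qd = 0): P = 178.
CS = ½(178 − 98)(240) = 9600.

Consumer surplus = 9600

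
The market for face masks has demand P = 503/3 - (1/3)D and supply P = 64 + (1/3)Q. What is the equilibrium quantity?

Q* = 155.5

Set the two price expressions equal: 503/3 - (1/3)Q = 64 + (1/3)Q.
311/3 = (2/3)Q, so Q* = 155.5.
P* = 503/3 − (1/3)(155.5) = 695/6.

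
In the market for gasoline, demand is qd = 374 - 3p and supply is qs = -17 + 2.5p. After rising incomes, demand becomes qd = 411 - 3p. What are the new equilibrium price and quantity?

Original equilibrium: p* = 782/11, q* = 1768/11.
New equilibrium: 411 - 3p = -17 + 2.5p, so 428 = 5.5p and p' = 856/11; q' = 411 − 3(856/11) = 1953/11.

p' = 856/11, q' = 1953/11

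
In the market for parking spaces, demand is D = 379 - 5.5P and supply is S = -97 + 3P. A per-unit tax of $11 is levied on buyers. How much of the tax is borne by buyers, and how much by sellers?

Buyers bear 66/17, sellers bear 121/17

Pre-tax equilibrium: P* = 56, Q* = 71.
Tax on buyers shifts demand to D = 379 − 5.5(P + 11) = 318.5 - 5.5P.
318.5 - 5.5P = -97 + 3P gives seller price Ps = 831/17; buyers pay Pb = 831/17 + 11 = 1018/17.
New quantity: Q = 379 − 5.5(1018/17) = 844/17.
Buyer burden = 1018/17 − 56 = 66/17; seller burden = 56 − 831/17 = 121/17.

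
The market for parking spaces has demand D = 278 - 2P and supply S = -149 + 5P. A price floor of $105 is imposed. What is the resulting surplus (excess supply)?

Surplus = 308

Equilibrium price would be P* = 61, so the floor at 105 binds.
At P = 105: D = 68, S = 376.
Surplus = 376 − 68 = 308.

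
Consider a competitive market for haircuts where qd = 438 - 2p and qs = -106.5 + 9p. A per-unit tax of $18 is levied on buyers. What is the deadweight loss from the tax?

Pre-tax equilibrium: p* = 49.5, q* = 339.
Tax on buyers shifts demand to qd = 438 − 2(p + 18) = 402 - 2p.
402 - 2p = -106.5 + 9p gives seller price ps = 1017/22; buyers pay pb = 1017/22 + 18 = 1413/22.
New quantity: q = 438 − 2(1413/22) = 3405/11.
DWL = ½ × 18 × (339 − 3405/11) = 2916/11.

Deadweight loss = 2916/11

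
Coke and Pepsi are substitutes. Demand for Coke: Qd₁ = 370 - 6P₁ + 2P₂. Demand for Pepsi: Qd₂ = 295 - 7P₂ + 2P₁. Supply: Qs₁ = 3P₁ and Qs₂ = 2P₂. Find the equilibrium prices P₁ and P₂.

P₁ = 560/11, P₂ = 485/11

Market 1: 370 - 6P₁ + 2P₂ = 3P₁ → 9P₁ - 2P₂ = 370.
Market 2: 9P₂ - 2P₁ = 295.
Eliminating P₂: 9×(1) + 2×(2) gives 77P₁ = 3920, so P₁ = 560/11.
Back-substitute into (2): P₂ = (295 + 2×560/11) / 9 = 485/11.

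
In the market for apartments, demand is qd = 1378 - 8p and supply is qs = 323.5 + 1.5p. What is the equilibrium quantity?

q* = 490

Set qd = qs: 1378 - 8p = 323.5 + 1.5p.
1054.5 = 9.5p, so p* = 111.
q* = 1378 − 8(111) = 490.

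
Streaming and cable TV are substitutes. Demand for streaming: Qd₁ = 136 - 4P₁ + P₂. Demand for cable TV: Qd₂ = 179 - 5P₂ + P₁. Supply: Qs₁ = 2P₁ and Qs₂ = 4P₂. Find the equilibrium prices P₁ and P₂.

P₁ = 1403/53, P₂ = 1210/53

Market 1: 136 - 4P₁ + P₂ = 2P₁ → 6P₁ - P₂ = 136.
Market 2: 9P₂ - P₁ = 179.
Eliminating P₂: 9×(1) + 1×(2) gives 53P₁ = 1403, so P₁ = 1403/53.
Back-substitute into (2): P₂ = (179 + 1×1403/53) / 9 = 1210/53.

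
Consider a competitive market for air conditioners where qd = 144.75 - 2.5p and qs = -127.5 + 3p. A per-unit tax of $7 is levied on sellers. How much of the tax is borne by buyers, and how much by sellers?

Pre-tax equilibrium: p* = 49.5, q* = 21.
Tax on sellers shifts supply to qs = -127.5 + 3(p − 7) = -148.5 + 3p.
144.75 - 2.5p = -148.5 + 3p gives buyer price pb = 1173/22; sellers receive ps = 1173/22 − 7 = 1019/22.
New quantity: q = 144.75 − 2.5(1173/22) = 126/11.
Buyer burden = 1173/22 − 49.5 = 42/11; seller burden = 49.5 − 1019/22 = 35/11.

Buyers bear 42/11, sellers bear 35/11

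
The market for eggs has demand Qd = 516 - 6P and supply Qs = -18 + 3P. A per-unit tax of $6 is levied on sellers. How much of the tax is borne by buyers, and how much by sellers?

Buyers bear $2, sellers bear $4

Pre-tax equilibrium: P* = 178/3, Q* = 160.
Tax on sellers shifts supply to Qs = -18 + 3(P − 6) = -36 + 3P.
516 - 6P = -36 + 3P gives buyer price Pb = 184/3; sellers receive Ps = 184/3 − 6 = 166/3.
New quantity: Q = 516 − 6(184/3) = 148.
Buyer burden = 184/3 − 178/3 = 2; seller burden = 178/3 − 166/3 = 4.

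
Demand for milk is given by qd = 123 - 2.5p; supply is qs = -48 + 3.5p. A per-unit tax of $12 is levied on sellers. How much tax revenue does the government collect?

Tax revenue = 411

Pre-tax equilibrium: p* = 28.5, q* = 51.75.
Tax on sellers shifts supply to qs = -48 + 3.5(p − 12) = -90 + 3.5p.
123 - 2.5p = -90 + 3.5p gives buyer price pb = 35.5; sellers receive ps = 35.5 − 12 = 23.5.
New quantity: q = 123 − 2.5(35.5) = 34.25.
Revenue = 12 × 34.25 = 411.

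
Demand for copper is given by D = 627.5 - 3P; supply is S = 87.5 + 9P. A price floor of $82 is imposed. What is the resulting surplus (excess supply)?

Equilibrium price would be P* = 45, so the floor at 82 binds.
At P = 82: D = 381.5, S = 825.5.
Surplus = 825.5 − 381.5 = 444.

Surplus = 444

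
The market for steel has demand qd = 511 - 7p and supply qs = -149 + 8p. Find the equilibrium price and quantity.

Set qd = qs: 511 - 7p = -149 + 8p.
660 = 15p, so p* = 44.
q* = 511 − 7(44) = 203.

p* = 44, q* = 203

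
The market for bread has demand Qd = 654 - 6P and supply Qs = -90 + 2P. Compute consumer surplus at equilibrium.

Consumer surplus = 768

Equilibrium: 654 - 6P = -90 + 2P gives P* = 93, Q* = 96.
Demand choke price (Qd = 0): P = 109.
CS = ½(109 − 93)(96) = 768.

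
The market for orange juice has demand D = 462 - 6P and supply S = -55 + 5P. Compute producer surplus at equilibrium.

Producer surplus = 3240

Equilibrium: 462 - 6P = -55 + 5P gives P* = 47, Q* = 180.
Supply starts at P = 11 (where S = 0).
PS = ½(47 − 11)(180) = 3240.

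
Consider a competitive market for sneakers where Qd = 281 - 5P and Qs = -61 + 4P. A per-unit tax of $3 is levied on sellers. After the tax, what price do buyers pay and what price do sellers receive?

Pre-tax equilibrium: P* = 38, Q* = 91.
Tax on sellers shifts supply to Qs = -61 + 4(P − 3) = -73 + 4P.
281 - 5P = -73 + 4P gives buyer price Pb = 118/3; sellers receive Ps = 118/3 − 3 = 109/3.
New quantity: Q = 281 − 5(118/3) = 253/3.

Buyers pay 118/3, sellers receive 109/3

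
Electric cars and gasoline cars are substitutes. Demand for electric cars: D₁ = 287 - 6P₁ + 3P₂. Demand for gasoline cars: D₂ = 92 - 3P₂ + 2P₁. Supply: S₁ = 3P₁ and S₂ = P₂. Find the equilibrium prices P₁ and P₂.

P₁ = 712/15, P₂ = 701/15

Market 1: 287 - 6P₁ + 3P₂ = 3P₁ → 9P₁ - 3P₂ = 287.
Market 2: 4P₂ - 2P₁ = 92.
Eliminating P₂: 4×(1) + 3×(2) gives 30P₁ = 1424, so P₁ = 712/15.
Back-substitute into (2): P₂ = (92 + 2×712/15) / 4 = 701/15.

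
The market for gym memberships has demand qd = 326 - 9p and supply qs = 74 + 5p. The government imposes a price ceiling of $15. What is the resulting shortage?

Equilibrium price would be p* = 18, so the ceiling at 15 binds.
At p = 15: qd = 326 − 9(15) = 191, qs = 74 + 5(15) = 149.
Shortage = 191 − 149 = 42.

Shortage = 42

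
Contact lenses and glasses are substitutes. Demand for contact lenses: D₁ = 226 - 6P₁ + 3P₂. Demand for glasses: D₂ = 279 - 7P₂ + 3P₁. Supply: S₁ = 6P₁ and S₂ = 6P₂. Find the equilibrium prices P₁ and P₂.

P₁ = 3775/147, P₂ = 1342/49

Market 1: 226 - 6P₁ + 3P₂ = 6P₁ → 12P₁ - 3P₂ = 226.
Market 2: 13P₂ - 3P₁ = 279.
Eliminating P₂: 13×(1) + 3×(2) gives 147P₁ = 3775, so P₁ = 3775/147.
Back-substitute into (2): P₂ = (279 + 3×3775/147) / 13 = 1342/49.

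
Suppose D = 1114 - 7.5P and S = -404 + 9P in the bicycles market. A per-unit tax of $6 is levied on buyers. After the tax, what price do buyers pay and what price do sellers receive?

Pre-tax equilibrium: P* = 92, Q* = 424.
Tax on buyers shifts demand to D = 1114 − 7.5(P + 6) = 1069 - 7.5P.
1069 - 7.5P = -404 + 9P gives seller price Ps = 982/11; buyers pay Pb = 982/11 + 6 = 1048/11.
New quantity: Q = 1114 − 7.5(1048/11) = 4394/11.

Buyers pay 1048/11, sellers receive 982/11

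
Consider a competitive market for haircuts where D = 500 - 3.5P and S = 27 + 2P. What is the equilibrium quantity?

Set D = S: 500 - 3.5P = 27 + 2P.
473 = 5.5P, so P* = 86.
Q* = 500 − 3.5(86) = 199.

Q* = 199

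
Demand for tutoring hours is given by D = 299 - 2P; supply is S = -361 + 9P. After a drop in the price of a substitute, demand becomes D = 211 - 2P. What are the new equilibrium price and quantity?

P' = 52, Q' = 107

Original equilibrium: P* = 60, Q* = 179.
New equilibrium: 211 - 2P = -361 + 9P, so 572 = 11P and P' = 52; Q' = 211 − 2(52) = 107.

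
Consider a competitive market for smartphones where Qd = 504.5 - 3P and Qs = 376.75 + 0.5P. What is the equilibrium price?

P* = 36.5

Set Qd = Qs: 504.5 - 3P = 376.75 + 0.5P.
127.75 = 3.5P, so P* = 36.5.
Q* = 504.5 − 3(36.5) = 395.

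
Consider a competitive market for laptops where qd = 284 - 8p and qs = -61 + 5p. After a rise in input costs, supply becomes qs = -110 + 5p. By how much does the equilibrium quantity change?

Original equilibrium: p* = 345/13, q* = 932/13.
New equilibrium: 284 - 8p = -110 + 5p, so 394 = 13p and p' = 394/13; q' = 284 − 8(394/13) = 540/13.
Change in quantity: 540/13 − 932/13 = -392/13.

Δq = -392/13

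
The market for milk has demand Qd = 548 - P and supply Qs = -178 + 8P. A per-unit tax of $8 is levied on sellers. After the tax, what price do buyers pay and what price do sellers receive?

Pre-tax equilibrium: P* = 242/3, Q* = 1402/3.
Tax on sellers shifts supply to Qs = -178 + 8(P − 8) = -242 + 8P.
548 - P = -242 + 8P gives buyer price Pb = 790/9; sellers receive Ps = 790/9 − 8 = 718/9.
New quantity: Q = 548 − 1(790/9) = 4142/9.

Buyers pay 790/9, sellers receive 718/9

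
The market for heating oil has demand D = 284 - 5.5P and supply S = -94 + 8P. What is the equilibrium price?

P* = 28

Set D = S: 284 - 5.5P = -94 + 8P.
378 = 13.5P, so P* = 28.
Q* = 284 − 5.5(28) = 130.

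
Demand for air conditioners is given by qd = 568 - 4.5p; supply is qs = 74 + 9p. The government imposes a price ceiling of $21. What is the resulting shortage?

Equilibrium price would be p* = 988/27, so the ceiling at 21 binds.
At p = 21: qd = 568 − 4.5(21) = 473.5, qs = 74 + 9(21) = 263.
Shortage = 473.5 − 263 = 210.5.

Shortage = 210.5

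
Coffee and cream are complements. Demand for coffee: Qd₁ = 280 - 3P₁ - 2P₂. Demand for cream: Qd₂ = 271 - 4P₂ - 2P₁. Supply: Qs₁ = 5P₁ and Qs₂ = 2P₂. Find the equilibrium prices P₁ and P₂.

P₁ = 569/22, P₂ = 402/11

Market 1: 280 - 3P₁ - 2P₂ = 5P₁ → 8P₁ + 2P₂ = 280.
Market 2: 6P₂ + 2P₁ = 271.
Eliminating P₂: 6×(1) − 2×(2) gives 44P₁ = 1138, so P₁ = 569/22.
Back-substitute into (2): P₂ = (271 − 2×569/22) / 6 = 402/11.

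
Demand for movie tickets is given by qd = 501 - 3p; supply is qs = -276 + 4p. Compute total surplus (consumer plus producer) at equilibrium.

Equilibrium: 501 - 3p = -276 + 4p gives p* = 111, q* = 168.
Demand choke price: p = 167; supply starts at p = 69.
CS = ½(167 − 111)(168) = 4704; PS = ½(111 − 69)(168) = 3528.

Total surplus = 8232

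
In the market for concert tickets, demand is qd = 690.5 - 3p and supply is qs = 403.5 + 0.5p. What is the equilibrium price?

p* = 82

Set qd = qs: 690.5 - 3p = 403.5 + 0.5p.
287 = 3.5p, so p* = 82.
q* = 690.5 − 3(82) = 444.5.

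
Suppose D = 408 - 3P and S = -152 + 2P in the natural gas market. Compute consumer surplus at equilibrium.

Equilibrium: 408 - 3P = -152 + 2P gives P* = 112, Q* = 72.
Demand choke price (D = 0): P = 136.
CS = ½(136 − 112)(72) = 864.

Consumer surplus = 864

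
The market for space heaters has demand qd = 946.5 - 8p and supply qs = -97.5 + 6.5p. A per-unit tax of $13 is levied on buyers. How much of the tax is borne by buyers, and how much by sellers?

Buyers bear 169/29, sellers bear 208/29

Pre-tax equilibrium: p* = 72, q* = 370.5.
Tax on buyers shifts demand to qd = 946.5 − 8(p + 13) = 842.5 - 8p.
842.5 - 8p = -97.5 + 6.5p gives seller price ps = 1880/29; buyers pay pb = 1880/29 + 13 = 2257/29.
New quantity: q = 946.5 − 8(2257/29) = 18785/58.
Buyer burden = 2257/29 − 72 = 169/29; seller burden = 72 − 1880/29 = 208/29.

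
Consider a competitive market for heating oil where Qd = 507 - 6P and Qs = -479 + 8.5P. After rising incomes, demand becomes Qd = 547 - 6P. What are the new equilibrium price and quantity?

P' = 2052/29, Q' = 3551/29

Original equilibrium: P* = 68, Q* = 99.
New equilibrium: 547 - 6P = -479 + 8.5P, so 1026 = 14.5P and P' = 2052/29; Q' = 547 − 6(2052/29) = 3551/29.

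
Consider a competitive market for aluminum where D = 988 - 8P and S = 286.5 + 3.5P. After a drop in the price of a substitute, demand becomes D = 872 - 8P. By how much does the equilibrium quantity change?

Original equilibrium: P* = 61, Q* = 500.
New equilibrium: 872 - 8P = 286.5 + 3.5P, so 585.5 = 11.5P and P' = 1171/23; Q' = 872 − 8(1171/23) = 10688/23.
Change in quantity: 10688/23 − 500 = -812/23.

ΔQ = -812/23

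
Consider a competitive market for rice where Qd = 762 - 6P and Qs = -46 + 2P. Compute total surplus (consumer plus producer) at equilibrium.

Total surplus = 8112

Equilibrium: 762 - 6P = -46 + 2P gives P* = 101, Q* = 156.
Demand choke price: P = 127; supply starts at P = 23.
CS = ½(127 − 101)(156) = 2028; PS = ½(101 − 23)(156) = 6084.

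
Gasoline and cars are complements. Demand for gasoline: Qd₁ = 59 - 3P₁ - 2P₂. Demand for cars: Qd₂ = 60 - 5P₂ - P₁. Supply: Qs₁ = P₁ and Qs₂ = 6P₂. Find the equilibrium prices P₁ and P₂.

Market 1: 59 - 3P₁ - 2P₂ = P₁ → 4P₁ + 2P₂ = 59.
Market 2: 11P₂ + P₁ = 60.
Eliminating P₂: 11×(1) − 2×(2) gives 42P₁ = 529, so P₁ = 529/42.
Back-substitute into (2): P₂ = (60 − 1×529/42) / 11 = 181/42.

P₁ = 529/42, P₂ = 181/42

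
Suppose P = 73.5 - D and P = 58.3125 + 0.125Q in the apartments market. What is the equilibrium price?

Set the two price expressions equal: 73.5 - Q = 58.3125 + 0.125Q.
15.1875 = 1.125Q, so Q* = 13.5.
P* = 73.5 − (1)(13.5) = 60.

P* = 60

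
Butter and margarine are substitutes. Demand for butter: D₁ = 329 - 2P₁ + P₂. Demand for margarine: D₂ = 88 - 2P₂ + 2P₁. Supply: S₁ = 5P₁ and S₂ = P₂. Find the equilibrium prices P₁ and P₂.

Market 1: 329 - 2P₁ + P₂ = 5P₁ → 7P₁ - P₂ = 329.
Market 2: 3P₂ - 2P₁ = 88.
Eliminating P₂: 3×(1) + 1×(2) gives 19P₁ = 1075, so P₁ = 1075/19.
Back-substitute into (2): P₂ = (88 + 2×1075/19) / 3 = 1274/19.

P₁ = 1075/19, P₂ = 1274/19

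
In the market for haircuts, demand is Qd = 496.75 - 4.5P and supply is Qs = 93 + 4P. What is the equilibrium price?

P* = 47.5

Set Qd = Qs: 496.75 - 4.5P = 93 + 4P.
403.75 = 8.5P, so P* = 47.5.
Q* = 496.75 − 4.5(47.5) = 283.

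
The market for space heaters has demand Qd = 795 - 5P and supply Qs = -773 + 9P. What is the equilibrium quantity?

Set Qd = Qs: 795 - 5P = -773 + 9P.
1568 = 14P, so P* = 112.
Q* = 795 − 5(112) = 235.

Q* = 235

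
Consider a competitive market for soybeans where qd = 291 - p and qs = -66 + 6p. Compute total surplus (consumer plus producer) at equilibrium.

Total surplus = 33600

Equilibrium: 291 - p = -66 + 6p gives p* = 51, q* = 240.
Demand choke price: p = 291; supply starts at p = 11.
CS = ½(291 − 51)(240) = 28800; PS = ½(51 − 11)(240) = 4800.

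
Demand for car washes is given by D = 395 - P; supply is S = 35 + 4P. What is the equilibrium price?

Set D = S: 395 - P = 35 + 4P.
360 = 5P, so P* = 72.
Q* = 395 − 1(72) = 323.

P* = 72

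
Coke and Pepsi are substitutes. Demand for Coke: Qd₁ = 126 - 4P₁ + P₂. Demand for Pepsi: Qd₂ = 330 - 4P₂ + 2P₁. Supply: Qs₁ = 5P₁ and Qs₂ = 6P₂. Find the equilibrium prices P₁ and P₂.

Market 1: 126 - 4P₁ + P₂ = 5P₁ → 9P₁ - P₂ = 126.
Market 2: 10P₂ - 2P₁ = 330.
Eliminating P₂: 10×(1) + 1×(2) gives 88P₁ = 1590, so P₁ = 795/44.
Back-substitute into (2): P₂ = (330 + 2×795/44) / 10 = 1611/44.

P₁ = 795/44, P₂ = 1611/44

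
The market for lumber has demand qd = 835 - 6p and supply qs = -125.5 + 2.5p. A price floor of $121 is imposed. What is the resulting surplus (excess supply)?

Surplus = 68

Equilibrium price would be p* = 113, so the floor at 121 binds.
At p = 121: qd = 109, qs = 177.
Surplus = 177 − 109 = 68.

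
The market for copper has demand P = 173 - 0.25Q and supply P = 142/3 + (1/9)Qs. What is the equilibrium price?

P* = 86

Set the two price expressions equal: 173 - 0.25Q = 142/3 + (1/9)Q.
377/3 = (13/36)Q, so Q* = 348.
P* = 173 − (0.25)(348) = 86.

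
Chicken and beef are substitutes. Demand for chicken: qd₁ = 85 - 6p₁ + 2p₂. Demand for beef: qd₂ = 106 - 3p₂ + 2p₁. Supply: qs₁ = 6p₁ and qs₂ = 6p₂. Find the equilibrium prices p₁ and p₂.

Market 1: 85 - 6p₁ + 2p₂ = 6p₁ → 12p₁ - 2p₂ = 85.
Market 2: 9p₂ - 2p₁ = 106.
Eliminating p₂: 9×(1) + 2×(2) gives 104p₁ = 977, so p₁ = 977/104.
Back-substitute into (2): p₂ = (106 + 2×977/104) / 9 = 721/52.

p₁ = 977/104, p₂ = 721/52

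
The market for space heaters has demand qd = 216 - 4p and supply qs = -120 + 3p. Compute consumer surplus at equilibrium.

Equilibrium: 216 - 4p = -120 + 3p gives p* = 48, q* = 24.
Demand choke price (qd = 0): p = 54.
CS = ½(54 − 48)(24) = 72.

Consumer surplus = 72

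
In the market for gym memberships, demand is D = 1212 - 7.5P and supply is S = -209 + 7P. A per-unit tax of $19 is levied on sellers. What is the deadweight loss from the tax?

Pre-tax equilibrium: P* = 98, Q* = 477.
Tax on sellers shifts supply to S = -209 + 7(P − 19) = -342 + 7P.
1212 - 7.5P = -342 + 7P gives buyer price Pb = 3108/29; sellers receive Ps = 3108/29 − 19 = 2557/29.
New quantity: Q = 1212 − 7.5(3108/29) = 11838/29.
DWL = ½ × 19 × (477 − 11838/29) = 37905/58.

Deadweight loss = 37905/58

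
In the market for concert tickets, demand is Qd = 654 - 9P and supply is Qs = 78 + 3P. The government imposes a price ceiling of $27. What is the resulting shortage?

Shortage = 252

Equilibrium price would be P* = 48, so the ceiling at 27 binds.
At P = 27: Qd = 654 − 9(27) = 411, Qs = 78 + 3(27) = 159.
Shortage = 411 − 159 = 252.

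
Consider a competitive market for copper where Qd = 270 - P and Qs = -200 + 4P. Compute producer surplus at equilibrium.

Producer surplus = 3872

Equilibrium: 270 - P = -200 + 4P gives P* = 94, Q* = 176.
Supply starts at P = 50 (where Qs = 0).
PS = ½(94 − 50)(176) = 3872.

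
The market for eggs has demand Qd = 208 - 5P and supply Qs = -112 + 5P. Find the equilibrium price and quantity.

Set Qd = Qs: 208 - 5P = -112 + 5P.
320 = 10P, so P* = 32.
Q* = 208 − 5(32) = 48.

P* = 32, Q* = 48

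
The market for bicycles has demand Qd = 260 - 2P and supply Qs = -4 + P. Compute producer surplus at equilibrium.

Producer surplus = 3528

Equilibrium: 260 - 2P = -4 + P gives P* = 88, Q* = 84.
Supply starts at P = 4 (where Qs = 0).
PS = ½(88 − 4)(84) = 3528.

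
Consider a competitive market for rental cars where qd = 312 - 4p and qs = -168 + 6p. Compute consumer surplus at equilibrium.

Consumer surplus = 1800

Equilibrium: 312 - 4p = -168 + 6p gives p* = 48, q* = 120.
Demand choke price (qd = 0): p = 78.
CS = ½(78 − 48)(120) = 1800.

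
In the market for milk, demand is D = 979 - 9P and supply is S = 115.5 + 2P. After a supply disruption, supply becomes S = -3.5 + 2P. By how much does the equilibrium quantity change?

Original equilibrium: P* = 78.5, Q* = 272.5.
New equilibrium: 979 - 9P = -3.5 + 2P, so 982.5 = 11P and P' = 1965/22; Q' = 979 − 9(1965/22) = 3853/22.
Change in quantity: 3853/22 − 272.5 = -1071/11.

ΔQ = -1071/11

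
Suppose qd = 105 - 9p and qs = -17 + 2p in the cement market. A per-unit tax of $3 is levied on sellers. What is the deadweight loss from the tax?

Pre-tax equilibrium: p* = 122/11, q* = 57/11.
Tax on sellers shifts supply to qs = -17 + 2(p − 3) = -23 + 2p.
105 - 9p = -23 + 2p gives buyer price pb = 128/11; sellers receive ps = 128/11 − 3 = 95/11.
New quantity: q = 105 − 9(128/11) = 3/11.
DWL = ½ × 3 × (57/11 − 3/11) = 81/11.

Deadweight loss = 81/11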